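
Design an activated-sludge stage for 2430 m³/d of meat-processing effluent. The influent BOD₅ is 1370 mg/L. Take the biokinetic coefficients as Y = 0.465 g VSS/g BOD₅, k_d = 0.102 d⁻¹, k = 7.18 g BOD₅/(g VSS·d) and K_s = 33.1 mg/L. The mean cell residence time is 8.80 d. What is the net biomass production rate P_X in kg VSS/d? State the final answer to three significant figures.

P_X ≈ 814 kg VSS/d

From the Monod/SRT balance for a CMAS, S = K_s·(1+k_d θ_c)/[θ_c·(Y k − k_d) − 1] = 33.1 × (1 + 0.102 × 8.80) / [8.80 × (0.465 × 7.18 − 0.102) − 1] = 62.81 / 27.48 = 2.285 mg/L.
The observed yield is Y_obs = Y/(1 + k_d·θ_c) = 0.465 / (1 + 0.102 × 8.80) = 0.465 / 1.898 = 0.2450 g VSS per g BOD₅ removed.
Mass of BOD₅ removed per day: Q(S₀ − S) = 2430 × 1368 g/m³ = 3324 kg/d.
Net biomass production P_X = Y_obs × Q·(S₀ − S) = 0.2450 × 3324 = 814.4 kg VSS/d.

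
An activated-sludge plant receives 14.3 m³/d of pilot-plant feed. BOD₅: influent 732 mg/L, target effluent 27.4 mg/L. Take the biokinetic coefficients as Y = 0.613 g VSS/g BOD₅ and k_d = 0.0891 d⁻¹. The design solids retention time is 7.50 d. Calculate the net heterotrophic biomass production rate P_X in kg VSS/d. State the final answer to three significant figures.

Correct the yield for decay: Y_obs = Y/(1 + k_d θ_c) = 0.613 / (1 + 0.0891 × 7.50) = 0.613 / 1.668 = 0.3675.
ΔS = 732 − 27.4 = 704.6 mg/L, so the substrate removal rate is 14.3 × 704.6/1000 = 10.08 kg BOD₅/d.
Biomass produced: P_X = Y_obs·Q·ΔS = 0.3675 × 10.08 ≈ 3.702 kg VSS/d.

P_X ≈ 3.70 kg VSS/d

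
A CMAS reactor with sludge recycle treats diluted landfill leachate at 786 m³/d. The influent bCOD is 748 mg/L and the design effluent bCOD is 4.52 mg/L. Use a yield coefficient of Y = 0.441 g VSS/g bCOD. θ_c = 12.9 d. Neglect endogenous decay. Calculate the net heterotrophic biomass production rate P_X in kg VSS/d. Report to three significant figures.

P_X ≈ 258 kg VSS/d

No decay correction is needed, so Y_obs = Y = 0.441.
Mass of bCOD removed per day: Q(S₀ − S) = 786 × 743.5 g/m³ = 584.4 kg/d.
Biomass produced: P_X = Y_obs·Q·ΔS = 0.4410 × 584.4 ≈ 257.7 kg VSS/d.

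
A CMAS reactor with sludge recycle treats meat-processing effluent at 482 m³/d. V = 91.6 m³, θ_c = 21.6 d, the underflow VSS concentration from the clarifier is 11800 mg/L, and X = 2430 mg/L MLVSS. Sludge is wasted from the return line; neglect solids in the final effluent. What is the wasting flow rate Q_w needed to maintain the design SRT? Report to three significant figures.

θ_c = V·X/(Q_w·X_r) when wasting from the recycle, so Q_w = V·X/(θ_c·X_r) = 91.60 × 2430 / (21.6 × 11800) = 0.8733 m³/d.

Q_w ≈ 0.873 m³/d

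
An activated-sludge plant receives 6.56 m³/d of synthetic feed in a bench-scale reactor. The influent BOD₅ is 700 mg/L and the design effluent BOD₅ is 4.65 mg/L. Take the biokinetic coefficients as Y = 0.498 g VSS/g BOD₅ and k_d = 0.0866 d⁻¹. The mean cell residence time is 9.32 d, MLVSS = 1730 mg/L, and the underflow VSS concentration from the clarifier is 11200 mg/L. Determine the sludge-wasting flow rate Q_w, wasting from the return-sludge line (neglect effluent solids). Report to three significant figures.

Q_w ≈ 0.112 m³/d

Steady-state biomass mass balance: V·X·(1 + k_d·θ_c) = Y·Q·(S₀ − S)·θ_c, so V = 0.498 × 6.56 × (700 − 4.65) × 9.32 / [1730 × (1 + 0.0866 × 9.32)] = 2.12×10^4 / 3126 = 6.772 m³.
Q_w = (V·X)/(θ_c X_r) = 6.772 × 1730 / (9.32 × 11200) = 0.1122 m³/d.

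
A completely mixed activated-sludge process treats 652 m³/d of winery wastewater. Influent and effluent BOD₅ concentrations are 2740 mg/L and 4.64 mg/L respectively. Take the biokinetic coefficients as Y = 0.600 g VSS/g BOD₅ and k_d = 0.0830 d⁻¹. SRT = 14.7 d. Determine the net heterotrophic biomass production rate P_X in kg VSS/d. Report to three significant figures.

P_X ≈ 482 kg VSS/d

Observed yield with endogenous decay: Y_obs = Y / (1 + k_d·θ_c) = 0.600 / (1 + 0.0830 × 14.7) = 0.600 / 2.220 = 0.2703 g VSS/g BOD₅.
Q·(S₀ − S) = 652 × (2740 − 4.64) × 10⁻³ = 1783 kg/d removed.
Net biomass production P_X = Y_obs × Q·(S₀ − S) = 0.2703 × 1783 = 482.0 kg VSS/d.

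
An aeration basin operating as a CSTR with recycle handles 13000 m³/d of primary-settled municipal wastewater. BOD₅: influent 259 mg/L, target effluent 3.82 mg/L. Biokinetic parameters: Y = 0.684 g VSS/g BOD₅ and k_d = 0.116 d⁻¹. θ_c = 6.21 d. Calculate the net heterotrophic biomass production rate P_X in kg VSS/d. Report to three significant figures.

P_X ≈ 1320 kg VSS/d

Observed yield with endogenous decay: Y_obs = Y / (1 + k_d·θ_c) = 0.684 / (1 + 0.116 × 6.21) = 0.684 / 1.720 = 0.3976 g VSS/g BOD₅.
Mass of BOD₅ removed per day: Q(S₀ − S) = 13000 × 255.2 g/m³ = 3317 kg/d.
Biomass produced: P_X = Y_obs·Q·ΔS = 0.3976 × 3317 ≈ 1319 kg VSS/d.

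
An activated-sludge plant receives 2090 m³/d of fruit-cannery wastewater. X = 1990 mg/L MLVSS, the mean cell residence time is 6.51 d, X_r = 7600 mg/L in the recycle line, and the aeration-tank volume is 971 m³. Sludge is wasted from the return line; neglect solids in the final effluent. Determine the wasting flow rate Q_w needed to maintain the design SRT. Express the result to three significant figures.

θ_c = V·X/(Q_w·X_r) when wasting from the recycle, so Q_w = V·X/(θ_c·X_r) = 971.0 × 1990 / (6.51 × 7600) = 39.06 m³/d.

Q_w ≈ 39.1 m³/d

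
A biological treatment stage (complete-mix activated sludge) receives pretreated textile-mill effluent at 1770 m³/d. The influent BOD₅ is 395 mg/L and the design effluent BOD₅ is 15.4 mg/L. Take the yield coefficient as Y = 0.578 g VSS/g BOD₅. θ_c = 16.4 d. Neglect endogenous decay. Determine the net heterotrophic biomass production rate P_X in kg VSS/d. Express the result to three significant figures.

With endogenous decay neglected, the observed yield equals the true yield: Y_obs = Y = 0.578 g VSS/g BOD₅.
Substrate removed = Q·(S₀ − S) = 1770 m³/d × (395 − 15.4) g/m³ = 6.72×10^5 g/d = 671.9 kg/d.
P_X = Y_obs · Q(S₀ − S) = 0.5780 × 671.9 = 388.4 kg VSS/d.

P_X ≈ 388 kg VSS/d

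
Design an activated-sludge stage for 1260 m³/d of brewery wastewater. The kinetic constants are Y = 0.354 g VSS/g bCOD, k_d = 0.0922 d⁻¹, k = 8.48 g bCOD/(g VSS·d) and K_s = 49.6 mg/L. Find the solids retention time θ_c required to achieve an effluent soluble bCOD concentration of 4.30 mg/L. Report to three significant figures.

At the target effluent, Y k S/(K_s+S) = 0.354×8.48×4.30/53.90 = 0.2395 d⁻¹.
θ_c = 1/(μ − k_d) = 1/(0.2395 − 0.0922) = 1/0.1473 = 6.790 d.

θ_c ≈ 6.79 d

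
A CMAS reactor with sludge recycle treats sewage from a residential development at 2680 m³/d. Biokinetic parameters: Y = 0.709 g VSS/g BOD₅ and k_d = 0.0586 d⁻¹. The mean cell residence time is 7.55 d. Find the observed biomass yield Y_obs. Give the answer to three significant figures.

Y_obs ≈ 0.492 g VSS/g BOD₅

Y_obs = Y / (1 + k_d θ_c) = 0.709 / (1 + 0.0586 × 7.55) = 0.709 / 1.442 = 0.4915.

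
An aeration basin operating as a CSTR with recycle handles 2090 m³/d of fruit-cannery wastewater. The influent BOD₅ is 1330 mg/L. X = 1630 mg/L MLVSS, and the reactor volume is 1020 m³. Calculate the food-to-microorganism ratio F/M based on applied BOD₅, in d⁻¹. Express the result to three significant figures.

Food-to-microorganism ratio F/M = Q S₀ / (V X) = 2090 × 1330 / (1020 × 1630) = 1.672 d⁻¹.

F/M ≈ 1.67 d⁻¹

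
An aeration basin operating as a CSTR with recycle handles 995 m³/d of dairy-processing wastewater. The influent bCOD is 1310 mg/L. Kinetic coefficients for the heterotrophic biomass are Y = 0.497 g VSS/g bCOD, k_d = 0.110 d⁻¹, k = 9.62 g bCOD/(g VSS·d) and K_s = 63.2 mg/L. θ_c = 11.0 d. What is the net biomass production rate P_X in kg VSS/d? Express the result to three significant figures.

Effluent substrate depends only on kinetics and SRT: S = K_s(1 + k_d θ_c) / [θ_c(Yk − k_d) − 1] = 63.2 × (1 + 0.110 × 11.0) / [11.0 × (0.497 × 9.62 − 0.110) − 1] = 139.7 / 50.38 = 2.772 mg/L.
Observed yield with endogenous decay: Y_obs = Y / (1 + k_d·θ_c) = 0.497 / (1 + 0.110 × 11.0) = 0.497 / 2.210 = 0.2249 g VSS/g bCOD.
Mass of bCOD removed per day: Q(S₀ − S) = 995 × 1307 g/m³ = 1301 kg/d.
Biomass produced: P_X = Y_obs·Q·ΔS = 0.2249 × 1301 ≈ 292.5 kg VSS/d.

P_X ≈ 293 kg VSS/d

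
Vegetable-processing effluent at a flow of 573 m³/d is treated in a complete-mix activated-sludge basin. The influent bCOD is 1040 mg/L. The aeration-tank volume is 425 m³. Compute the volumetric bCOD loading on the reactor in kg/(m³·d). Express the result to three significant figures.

L_v ≈ 1.40 kg bCOD/(m³·d)

L_v = Q S₀ / V = 573 × 1040 × 10⁻³ / 425.0 = 1.402 kg/(m³·d).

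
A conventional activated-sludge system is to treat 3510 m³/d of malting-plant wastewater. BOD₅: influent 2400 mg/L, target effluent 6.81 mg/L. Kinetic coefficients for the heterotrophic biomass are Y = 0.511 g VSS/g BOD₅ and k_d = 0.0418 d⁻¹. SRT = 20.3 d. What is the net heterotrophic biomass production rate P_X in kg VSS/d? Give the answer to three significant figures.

P_X ≈ 2320 kg VSS/d

Y_obs = Y / (1 + k_d θ_c) = 0.511 / (1 + 0.0418 × 20.3) = 0.511 / 1.849 = 0.2764.
Substrate removed = Q·(S₀ − S) = 3510 m³/d × (2400 − 6.81) g/m³ = 8.4×10^6 g/d = 8400 kg/d.
Biomass produced: P_X = Y_obs·Q·ΔS = 0.2764 × 8400 ≈ 2322 kg VSS/d.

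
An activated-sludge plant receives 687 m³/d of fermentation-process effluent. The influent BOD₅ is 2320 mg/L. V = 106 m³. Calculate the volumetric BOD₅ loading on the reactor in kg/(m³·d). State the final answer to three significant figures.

L_v = Q S₀ / V = 687 × 2320 × 10⁻³ / 106.0 = 15.04 kg/(m³·d).

L_v ≈ 15.0 kg BOD₅/(m³·d)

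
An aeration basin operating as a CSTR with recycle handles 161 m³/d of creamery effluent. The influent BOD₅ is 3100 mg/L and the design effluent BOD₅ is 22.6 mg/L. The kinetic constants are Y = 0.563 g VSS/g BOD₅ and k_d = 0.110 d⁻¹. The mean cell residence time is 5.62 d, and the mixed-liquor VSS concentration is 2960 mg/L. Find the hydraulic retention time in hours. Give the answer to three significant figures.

Steady-state biomass mass balance: V·X·(1 + k_d·θ_c) = Y·Q·(S₀ − S)·θ_c, so V = 0.563 × 161 × (3100 − 22.6) × 5.62 / [2960 × (1 + 0.110 × 5.62)] = 1.57×10^6 / 4790 = 327.3 m³.
Hydraulic retention time τ = V/Q = 327.3 / 161 = 2.033 d = 48.79 h.

τ ≈ 48.8 h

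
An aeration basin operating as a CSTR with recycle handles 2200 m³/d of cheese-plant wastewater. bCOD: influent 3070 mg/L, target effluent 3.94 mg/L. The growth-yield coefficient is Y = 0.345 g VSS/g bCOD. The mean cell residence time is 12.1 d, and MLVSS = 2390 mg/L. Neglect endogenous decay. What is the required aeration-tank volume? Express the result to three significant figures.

With k_d = 0 the design equation reduces to V = Y Q (S₀−S) θ_c / X = 0.345 × 2200 × (3070 − 3.94) × 12.1 / 2390 = 11782 m³.

V ≈ 11800 m³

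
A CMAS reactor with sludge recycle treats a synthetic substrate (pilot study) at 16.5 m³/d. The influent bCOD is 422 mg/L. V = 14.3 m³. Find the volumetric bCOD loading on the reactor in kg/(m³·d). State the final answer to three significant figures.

L_v ≈ 0.487 kg bCOD/(m³·d)

Volumetric loading L_v = Q·S₀ / V = 16.5 × 422 g/m³ / 14.30 m³ = 486.9 g/(m³·d) = 0.4869 kg bCOD/(m³·d).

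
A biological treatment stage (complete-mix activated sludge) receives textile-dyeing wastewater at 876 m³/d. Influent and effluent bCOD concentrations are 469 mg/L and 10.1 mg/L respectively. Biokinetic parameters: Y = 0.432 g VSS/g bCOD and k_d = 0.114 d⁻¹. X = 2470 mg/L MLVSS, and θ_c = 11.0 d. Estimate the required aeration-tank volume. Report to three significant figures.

V ≈ 343 m³

Steady-state biomass mass balance: V·X·(1 + k_d·θ_c) = Y·Q·(S₀ − S)·θ_c, so V = 0.432 × 876 × (469 − 10.1) × 11.0 / [2470 × (1 + 0.114 × 11.0)] = 1.91×10^6 / 5567 = 343.1 m³.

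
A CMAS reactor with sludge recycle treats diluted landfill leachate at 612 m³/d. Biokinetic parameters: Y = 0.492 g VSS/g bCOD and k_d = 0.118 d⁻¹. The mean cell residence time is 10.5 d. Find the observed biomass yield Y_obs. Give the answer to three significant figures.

Y_obs ≈ 0.220 g VSS/g bCOD

Y_obs = Y / (1 + k_d θ_c) = 0.492 / (1 + 0.118 × 10.5) = 0.492 / 2.239 = 0.2197.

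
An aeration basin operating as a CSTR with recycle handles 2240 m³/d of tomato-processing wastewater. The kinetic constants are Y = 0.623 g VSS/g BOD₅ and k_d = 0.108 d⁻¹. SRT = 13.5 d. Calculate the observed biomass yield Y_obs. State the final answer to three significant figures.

Y_obs ≈ 0.253 g VSS/g BOD₅

Y_obs = Y / (1 + k_d θ_c) = 0.623 / (1 + 0.108 × 13.5) = 0.623 / 2.458 = 0.2535.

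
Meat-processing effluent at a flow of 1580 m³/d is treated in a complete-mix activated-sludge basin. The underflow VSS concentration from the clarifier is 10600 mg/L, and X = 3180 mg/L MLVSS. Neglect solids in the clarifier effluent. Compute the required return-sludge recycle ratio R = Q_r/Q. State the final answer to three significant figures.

R = Q_r/Q = X/(X_r − X) = 3180 / (10600 − 3180) = 0.4286.

R ≈ 0.429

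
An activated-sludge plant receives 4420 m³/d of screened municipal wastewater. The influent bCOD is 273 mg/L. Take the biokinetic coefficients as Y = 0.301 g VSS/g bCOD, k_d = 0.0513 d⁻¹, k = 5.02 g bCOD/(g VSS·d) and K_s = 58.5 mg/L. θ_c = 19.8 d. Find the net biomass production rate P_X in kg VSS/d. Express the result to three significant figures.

Effluent substrate depends only on kinetics and SRT: S = K_s(1 + k_d θ_c) / [θ_c(Yk − k_d) − 1] = 58.5 × (1 + 0.0513 × 19.8) / [19.8 × (0.301 × 5.02 − 0.0513) − 1] = 117.9 / 27.90 = 4.226 mg/L.
Observed yield with endogenous decay: Y_obs = Y / (1 + k_d·θ_c) = 0.301 / (1 + 0.0513 × 19.8) = 0.301 / 2.016 = 0.1493 g VSS/g bCOD.
Substrate removed = Q·(S₀ − S) = 4420 m³/d × (273 − 4.23) g/m³ = 1.19×10^6 g/d = 1188 kg/d.
P_X = Y_obs · Q(S₀ − S) = 0.1493 × 1188 = 177.4 kg VSS/d.

P_X ≈ 177 kg VSS/d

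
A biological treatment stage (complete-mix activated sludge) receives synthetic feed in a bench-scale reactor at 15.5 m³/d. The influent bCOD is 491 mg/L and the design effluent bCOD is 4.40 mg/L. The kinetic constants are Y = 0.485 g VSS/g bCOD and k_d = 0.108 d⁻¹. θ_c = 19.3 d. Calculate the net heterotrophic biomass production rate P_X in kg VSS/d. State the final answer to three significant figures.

Observed yield with endogenous decay: Y_obs = Y / (1 + k_d·θ_c) = 0.485 / (1 + 0.108 × 19.3) = 0.485 / 3.084 = 0.1572 g VSS/g bCOD.
Q·(S₀ − S) = 15.5 × (491 − 4.40) × 10⁻³ = 7.542 kg/d removed.
So the net sludge growth is P_X = 0.1572 × 7.542 = 1.186 kg VSS/d.

P_X ≈ 1.19 kg VSS/d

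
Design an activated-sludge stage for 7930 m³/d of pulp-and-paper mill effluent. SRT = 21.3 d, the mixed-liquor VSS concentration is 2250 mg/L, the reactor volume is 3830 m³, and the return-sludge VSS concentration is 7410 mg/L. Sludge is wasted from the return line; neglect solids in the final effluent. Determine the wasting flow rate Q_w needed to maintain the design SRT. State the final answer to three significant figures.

Q_w ≈ 54.6 m³/d

Q_w = (V·X)/(θ_c X_r) = 3830 × 2250 / (21.3 × 7410) = 54.60 m³/d.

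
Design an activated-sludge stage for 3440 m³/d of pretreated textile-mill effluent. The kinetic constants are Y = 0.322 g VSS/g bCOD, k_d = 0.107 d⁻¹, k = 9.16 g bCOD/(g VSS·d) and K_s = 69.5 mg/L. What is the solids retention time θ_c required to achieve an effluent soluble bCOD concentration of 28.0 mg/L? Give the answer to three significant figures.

At the target effluent, Y k S/(K_s+S) = 0.322×9.16×28.0/97.50 = 0.8470 d⁻¹.
1/θ_c = 0.8470 − 0.107 = 0.7400 d⁻¹, so θ_c = 1.351 d.

θ_c ≈ 1.35 d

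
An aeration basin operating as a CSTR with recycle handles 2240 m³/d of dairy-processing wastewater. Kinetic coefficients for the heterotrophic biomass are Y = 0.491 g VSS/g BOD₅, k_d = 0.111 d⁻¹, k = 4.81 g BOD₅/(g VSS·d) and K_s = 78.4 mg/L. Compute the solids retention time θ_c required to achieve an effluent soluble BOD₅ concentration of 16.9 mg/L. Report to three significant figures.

θ_c ≈ 3.25 d

From 1/θ_c = Y·k·S/(K_s + S) − k_d: Y·k·S/(K_s+S) = 0.491 × 4.81 × 16.9 / (78.4 + 16.9) = 0.4188 d⁻¹.
θ_c = 1/(μ − k_d) = 1/(0.4188 − 0.111) = 1/0.3078 = 3.249 d.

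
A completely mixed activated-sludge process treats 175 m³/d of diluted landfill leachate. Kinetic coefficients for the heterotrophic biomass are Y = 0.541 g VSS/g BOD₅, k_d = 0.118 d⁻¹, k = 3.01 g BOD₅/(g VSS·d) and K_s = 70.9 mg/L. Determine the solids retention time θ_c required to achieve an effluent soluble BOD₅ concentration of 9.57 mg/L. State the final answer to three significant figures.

θ_c ≈ 13.2 d

From 1/θ_c = Y·k·S/(K_s + S) − k_d: Y·k·S/(K_s+S) = 0.541 × 3.01 × 9.57 / (70.9 + 9.57) = 0.1937 d⁻¹.
1/θ_c = 0.1937 − 0.118 = 0.07566 d⁻¹, so θ_c = 13.22 d.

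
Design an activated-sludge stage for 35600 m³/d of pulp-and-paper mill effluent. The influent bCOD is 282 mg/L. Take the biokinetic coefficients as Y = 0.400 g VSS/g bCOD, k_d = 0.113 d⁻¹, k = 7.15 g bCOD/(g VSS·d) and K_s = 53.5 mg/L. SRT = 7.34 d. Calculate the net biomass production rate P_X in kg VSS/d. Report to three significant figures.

For a completely mixed reactor with recycle the Lawrence–McCarty relation gives S = K_s·(1 + k_d·θ_c) / [θ_c·(Y·k − k_d) − 1] = 53.5 × (1 + 0.113 × 7.34) / [7.34 × (0.400 × 7.15 − 0.113) − 1] = 97.87 / 19.16 = 5.107 mg/L.
The observed yield is Y_obs = Y/(1 + k_d·θ_c) = 0.400 / (1 + 0.113 × 7.34) = 0.400 / 1.829 = 0.2186 g VSS per g bCOD removed.
ΔS = 282 − 5.11 = 276.9 mg/L, so the substrate removal rate is 35600 × 276.9/1000 = 9857 kg bCOD/d.
So the net sludge growth is P_X = 0.2186 × 9857 = 2155 kg VSS/d.

P_X ≈ 2160 kg VSS/d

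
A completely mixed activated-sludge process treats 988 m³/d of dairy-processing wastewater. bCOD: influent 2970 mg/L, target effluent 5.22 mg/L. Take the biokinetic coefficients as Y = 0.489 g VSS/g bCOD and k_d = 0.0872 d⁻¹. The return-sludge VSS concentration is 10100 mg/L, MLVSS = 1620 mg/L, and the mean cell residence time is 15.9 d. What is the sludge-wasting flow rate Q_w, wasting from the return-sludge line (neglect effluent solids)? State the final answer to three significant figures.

Q_w ≈ 59.4 m³/d

Steady-state biomass mass balance: V·X·(1 + k_d·θ_c) = Y·Q·(S₀ − S)·θ_c, so V = 0.489 × 988 × (2970 − 5.22) × 15.9 / [1620 × (1 + 0.0872 × 15.9)] = 2.28×10^7 / 3866 = 5891 m³.
Wasting from the return line (neglecting effluent solids): Q_w = V·X / (θ_c·X_r) = 5891 × 1620 / (15.9 × 10100) = 59.43 m³/d.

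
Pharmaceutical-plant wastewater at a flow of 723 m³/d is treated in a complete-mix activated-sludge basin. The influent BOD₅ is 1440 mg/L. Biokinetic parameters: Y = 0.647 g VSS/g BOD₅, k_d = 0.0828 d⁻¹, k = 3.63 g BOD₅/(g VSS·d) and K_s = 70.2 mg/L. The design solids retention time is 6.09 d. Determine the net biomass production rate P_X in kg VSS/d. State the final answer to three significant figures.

P_X ≈ 445 kg VSS/d

Effluent substrate depends only on kinetics and SRT: S = K_s(1 + k_d θ_c) / [θ_c(Yk − k_d) − 1] = 70.2 × (1 + 0.0828 × 6.09) / [6.09 × (0.647 × 3.63 − 0.0828) − 1] = 105.6 / 12.80 = 8.251 mg/L.
Correct the yield for decay: Y_obs = Y/(1 + k_d θ_c) = 0.647 / (1 + 0.0828 × 6.09) = 0.647 / 1.504 = 0.4301.
Mass of BOD₅ removed per day: Q(S₀ − S) = 723 × 1432 g/m³ = 1035 kg/d.
P_X = Y_obs · Q(S₀ − S) = 0.4301 × 1035 = 445.2 kg VSS/d.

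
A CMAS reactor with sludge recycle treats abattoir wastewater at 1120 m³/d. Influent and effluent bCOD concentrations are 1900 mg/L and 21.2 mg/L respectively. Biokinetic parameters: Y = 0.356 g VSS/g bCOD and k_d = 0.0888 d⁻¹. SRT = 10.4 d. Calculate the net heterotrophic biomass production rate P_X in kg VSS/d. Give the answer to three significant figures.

Correct the yield for decay: Y_obs = Y/(1 + k_d θ_c) = 0.356 / (1 + 0.0888 × 10.4) = 0.356 / 1.924 = 0.1851.
Mass of bCOD removed per day: Q(S₀ − S) = 1120 × 1879 g/m³ = 2104 kg/d.
P_X = Y_obs · Q(S₀ − S) = 0.1851 × 2104 = 389.5 kg VSS/d.

P_X ≈ 389 kg VSS/d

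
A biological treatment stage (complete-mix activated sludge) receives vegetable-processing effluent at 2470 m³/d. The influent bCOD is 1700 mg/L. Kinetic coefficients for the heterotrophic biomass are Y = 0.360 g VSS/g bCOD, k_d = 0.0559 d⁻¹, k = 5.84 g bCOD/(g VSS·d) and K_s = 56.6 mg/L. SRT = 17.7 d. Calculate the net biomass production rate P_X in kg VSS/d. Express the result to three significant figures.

For a completely mixed reactor with recycle the Lawrence–McCarty relation gives S = K_s·(1 + k_d·θ_c) / [θ_c·(Y·k − k_d) − 1] = 56.6 × (1 + 0.0559 × 17.7) / [17.7 × (0.360 × 5.84 − 0.0559) − 1] = 112.6 / 35.22 = 3.197 mg/L.
Observed yield with endogenous decay: Y_obs = Y / (1 + k_d·θ_c) = 0.360 / (1 + 0.0559 × 17.7) = 0.360 / 1.989 = 0.1810 g VSS/g bCOD.
Substrate removed = Q·(S₀ − S) = 2470 m³/d × (1700 − 3.20) g/m³ = 4.19×10^6 g/d = 4191 kg/d.
Net biomass production P_X = Y_obs × Q·(S₀ − S) = 0.1810 × 4191 = 758.4 kg VSS/d.

P_X ≈ 758 kg VSS/d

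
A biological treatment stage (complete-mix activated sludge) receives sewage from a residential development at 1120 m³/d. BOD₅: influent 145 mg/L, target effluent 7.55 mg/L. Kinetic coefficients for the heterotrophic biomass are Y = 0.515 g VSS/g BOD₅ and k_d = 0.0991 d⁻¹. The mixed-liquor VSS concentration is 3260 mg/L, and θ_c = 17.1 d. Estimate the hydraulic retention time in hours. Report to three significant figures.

τ ≈ 3.31 h

Steady-state biomass mass balance: V·X·(1 + k_d·θ_c) = Y·Q·(S₀ − S)·θ_c, so V = 0.515 × 1120 × (145 − 7.55) × 17.1 / [3260 × (1 + 0.0991 × 17.1)] = 1.36×10^6 / 8784 = 154.3 m³.
Hydraulic retention time τ = V/Q = 154.3 / 1120 = 0.1378 d = 3.307 h.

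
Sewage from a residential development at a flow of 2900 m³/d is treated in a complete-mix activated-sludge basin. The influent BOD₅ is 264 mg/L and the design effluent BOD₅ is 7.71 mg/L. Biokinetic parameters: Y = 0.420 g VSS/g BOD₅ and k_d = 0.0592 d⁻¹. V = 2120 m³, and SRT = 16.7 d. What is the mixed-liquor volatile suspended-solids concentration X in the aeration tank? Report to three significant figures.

X = Y·Q·ΔS·θ_c / [V·(1 + k_d θ_c)] = 0.420 × 2900 × (264 − 7.71) × 16.7 / [2120 × (1 + 0.0592 × 16.7)] = 1237 mg/L.

X ≈ 1240 mg/L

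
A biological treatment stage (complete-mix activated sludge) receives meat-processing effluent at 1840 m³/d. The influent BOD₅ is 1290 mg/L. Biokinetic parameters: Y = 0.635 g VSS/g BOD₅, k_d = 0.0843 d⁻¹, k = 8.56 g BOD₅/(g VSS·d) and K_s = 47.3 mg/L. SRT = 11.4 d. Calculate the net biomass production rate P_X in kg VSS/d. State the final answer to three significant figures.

P_X ≈ 768 kg VSS/d

From the Monod/SRT balance for a CMAS, S = K_s·(1+k_d θ_c)/[θ_c·(Y k − k_d) − 1] = 47.3 × (1 + 0.0843 × 11.4) / [11.4 × (0.635 × 8.56 − 0.0843) − 1] = 92.76 / 60.00 = 1.546 mg/L.
Correct the yield for decay: Y_obs = Y/(1 + k_d θ_c) = 0.635 / (1 + 0.0843 × 11.4) = 0.635 / 1.961 = 0.3238.
Mass of BOD₅ removed per day: Q(S₀ − S) = 1840 × 1288 g/m³ = 2371 kg/d.
Net biomass production P_X = Y_obs × Q·(S₀ − S) = 0.3238 × 2371 = 767.7 kg VSS/d.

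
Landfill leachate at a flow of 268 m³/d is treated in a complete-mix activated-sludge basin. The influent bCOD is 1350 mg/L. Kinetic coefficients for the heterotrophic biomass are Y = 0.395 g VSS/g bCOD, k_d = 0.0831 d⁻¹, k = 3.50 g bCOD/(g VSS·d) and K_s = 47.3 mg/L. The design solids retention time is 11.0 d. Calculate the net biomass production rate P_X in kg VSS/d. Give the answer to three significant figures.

P_X ≈ 74.3 kg VSS/d

From the Monod/SRT balance for a CMAS, S = K_s·(1+k_d θ_c)/[θ_c·(Y k − k_d) − 1] = 47.3 × (1 + 0.0831 × 11.0) / [11.0 × (0.395 × 3.50 − 0.0831) − 1] = 90.54 / 13.29 = 6.811 mg/L.
Y_obs = Y / (1 + k_d θ_c) = 0.395 / (1 + 0.0831 × 11.0) = 0.395 / 1.914 = 0.2064.
Q·(S₀ − S) = 268 × (1350 − 6.81) × 10⁻³ = 360.0 kg/d removed.
Biomass produced: P_X = Y_obs·Q·ΔS = 0.2064 × 360.0 ≈ 74.29 kg VSS/d.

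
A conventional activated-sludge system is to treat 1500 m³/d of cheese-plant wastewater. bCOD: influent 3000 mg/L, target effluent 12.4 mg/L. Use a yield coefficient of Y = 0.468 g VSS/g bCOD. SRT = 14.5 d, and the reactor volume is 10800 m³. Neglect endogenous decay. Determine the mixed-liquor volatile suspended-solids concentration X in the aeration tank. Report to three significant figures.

Without decay, X = Y Q (S₀−S) θ_c / V = 0.468 × 1500 × (3000 − 12.4) × 14.5 / 10800 = 2816 mg/L.

X ≈ 2820 mg/L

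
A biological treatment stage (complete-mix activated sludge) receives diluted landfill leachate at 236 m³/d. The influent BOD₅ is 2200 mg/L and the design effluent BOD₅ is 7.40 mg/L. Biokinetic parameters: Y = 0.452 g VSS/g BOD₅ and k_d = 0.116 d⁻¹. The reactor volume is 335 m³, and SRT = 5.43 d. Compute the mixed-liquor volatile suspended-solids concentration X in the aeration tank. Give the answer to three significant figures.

X = Y·Q·ΔS·θ_c / [V·(1 + k_d θ_c)] = 0.452 × 236 × (2200 − 7.40) × 5.43 / [335 × (1 + 0.116 × 5.43)] = 2326 mg/L.

X ≈ 2330 mg/L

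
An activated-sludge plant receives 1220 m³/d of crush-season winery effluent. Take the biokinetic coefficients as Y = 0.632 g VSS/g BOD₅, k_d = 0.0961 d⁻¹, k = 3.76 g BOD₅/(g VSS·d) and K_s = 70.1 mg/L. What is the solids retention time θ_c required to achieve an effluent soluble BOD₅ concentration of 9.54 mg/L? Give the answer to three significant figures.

θ_c ≈ 5.30 d

Specific growth rate at S = 9.54 mg/L: μ = YkS/(K_s+S) = 0.632·3.76·9.54/(70.1+9.54) = 0.2847 d⁻¹.
Then 1/θ_c = μ − k_d = 0.2847 − 0.0961 = 0.1886 d⁻¹, giving θ_c = 5.303 d.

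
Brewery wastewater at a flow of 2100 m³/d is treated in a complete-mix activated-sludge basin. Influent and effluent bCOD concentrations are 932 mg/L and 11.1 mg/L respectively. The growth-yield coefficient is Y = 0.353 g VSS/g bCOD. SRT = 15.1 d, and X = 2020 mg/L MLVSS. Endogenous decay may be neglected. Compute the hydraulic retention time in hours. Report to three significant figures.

With k_d = 0 the design equation reduces to V = Y Q (S₀−S) θ_c / X = 0.353 × 2100 × (932 − 11.1) × 15.1 / 2020 = 5103 m³.
HRT = V/Q = 5103 m³ / 2100 m³·d⁻¹ = 2.430 d × 24 = 58.32 h.

τ ≈ 58.3 h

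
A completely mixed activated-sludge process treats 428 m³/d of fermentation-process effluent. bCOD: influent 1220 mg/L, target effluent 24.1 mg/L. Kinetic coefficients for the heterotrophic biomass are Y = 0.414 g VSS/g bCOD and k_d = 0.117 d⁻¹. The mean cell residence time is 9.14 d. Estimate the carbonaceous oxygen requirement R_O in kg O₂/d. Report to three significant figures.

Y_obs = Y / (1 + k_d θ_c) = 0.414 / (1 + 0.117 × 9.14) = 0.414 / 2.069 = 0.2001.
ΔS = 1220 − 24.1 = 1196 mg/L, so the substrate removal rate is 428 × 1196/1000 = 511.8 kg bCOD/d.
P_X = Y_obs·Q·(S₀ − S) = 0.2001 × 511.8 = 102.4 kg VSS/d.
Carbonaceous O₂ demand = substrate oxidised − cell-mass equivalent = 511.8 − 1.42 × 102.4 = 366.4 kg O₂/d.

R_O ≈ 366 kg O₂/d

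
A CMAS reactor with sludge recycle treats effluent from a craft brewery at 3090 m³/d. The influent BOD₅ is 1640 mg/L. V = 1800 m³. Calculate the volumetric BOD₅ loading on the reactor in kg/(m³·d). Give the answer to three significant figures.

Applied BOD₅ load per unit volume = Q·S₀/V = (3090 × 1640/1000)/1800 = 2.815 kg BOD₅·m⁻³·d⁻¹.

L_v ≈ 2.82 kg BOD₅/(m³·d)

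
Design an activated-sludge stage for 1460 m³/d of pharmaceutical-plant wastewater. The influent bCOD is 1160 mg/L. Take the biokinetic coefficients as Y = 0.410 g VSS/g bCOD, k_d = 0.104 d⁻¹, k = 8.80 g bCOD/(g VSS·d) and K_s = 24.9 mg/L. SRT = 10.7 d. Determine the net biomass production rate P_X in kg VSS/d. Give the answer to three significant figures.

P_X ≈ 328 kg VSS/d

For a completely mixed reactor with recycle the Lawrence–McCarty relation gives S = K_s·(1 + k_d·θ_c) / [θ_c·(Y·k − k_d) − 1] = 24.9 × (1 + 0.104 × 10.7) / [10.7 × (0.410 × 8.80 − 0.104) − 1] = 52.61 / 36.49 = 1.442 mg/L.
Y_obs = Y / (1 + k_d θ_c) = 0.410 / (1 + 0.104 × 10.7) = 0.410 / 2.113 = 0.1941.
Mass of bCOD removed per day: Q(S₀ − S) = 1460 × 1159 g/m³ = 1691 kg/d.
So the net sludge growth is P_X = 0.1941 × 1691 = 328.2 kg VSS/d.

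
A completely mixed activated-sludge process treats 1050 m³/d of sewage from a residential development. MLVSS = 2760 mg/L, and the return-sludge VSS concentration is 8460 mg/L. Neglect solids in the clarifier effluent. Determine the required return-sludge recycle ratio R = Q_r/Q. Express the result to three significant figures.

R ≈ 0.484

R = Q_r/Q = X/(X_r − X) = 2760 / (8460 − 2760) = 0.4842.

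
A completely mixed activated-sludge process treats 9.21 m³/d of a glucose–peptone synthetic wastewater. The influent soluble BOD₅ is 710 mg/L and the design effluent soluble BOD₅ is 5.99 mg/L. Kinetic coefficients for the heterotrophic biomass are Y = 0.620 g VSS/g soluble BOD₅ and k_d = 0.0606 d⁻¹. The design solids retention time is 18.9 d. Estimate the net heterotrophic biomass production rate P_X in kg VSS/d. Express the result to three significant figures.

P_X ≈ 1.87 kg VSS/d

Observed yield with endogenous decay: Y_obs = Y / (1 + k_d·θ_c) = 0.620 / (1 + 0.0606 × 18.9) = 0.620 / 2.145 = 0.2890 g VSS/g soluble BOD₅.
Substrate removed = Q·(S₀ − S) = 9.21 m³/d × (710 − 5.99) g/m³ = 6.48×10^3 g/d = 6.484 kg/d.
Biomass produced: P_X = Y_obs·Q·ΔS = 0.2890 × 6.484 ≈ 1.874 kg VSS/d.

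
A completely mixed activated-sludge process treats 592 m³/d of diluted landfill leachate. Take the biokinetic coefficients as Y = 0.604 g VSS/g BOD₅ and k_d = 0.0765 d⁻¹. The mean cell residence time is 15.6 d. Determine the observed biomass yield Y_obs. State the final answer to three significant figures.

Y_obs ≈ 0.275 g VSS/g BOD₅

Correct the yield for decay: Y_obs = Y/(1 + k_d θ_c) = 0.604 / (1 + 0.0765 × 15.6) = 0.604 / 2.193 = 0.2754.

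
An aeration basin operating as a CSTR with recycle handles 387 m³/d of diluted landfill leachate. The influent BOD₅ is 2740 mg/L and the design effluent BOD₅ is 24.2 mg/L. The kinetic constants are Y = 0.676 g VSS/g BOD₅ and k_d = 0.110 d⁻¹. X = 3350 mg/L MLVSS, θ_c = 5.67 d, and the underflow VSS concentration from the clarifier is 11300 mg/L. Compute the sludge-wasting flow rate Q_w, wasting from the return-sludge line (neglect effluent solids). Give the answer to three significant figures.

From the SRT design equation V = Y Q (S₀−S) θ_c / [X (1 + k_d θ_c)] = 0.676 × 387 × (2740 − 24.2) × 5.67 / [3350 × (1 + 0.110 × 5.67)] = 4.03×10^6 / 5439 = 740.6 m³.
θ_c = V·X/(Q_w·X_r) when wasting from the recycle, so Q_w = V·X/(θ_c·X_r) = 740.6 × 3350 / (5.67 × 11300) = 38.72 m³/d.

Q_w ≈ 38.7 m³/d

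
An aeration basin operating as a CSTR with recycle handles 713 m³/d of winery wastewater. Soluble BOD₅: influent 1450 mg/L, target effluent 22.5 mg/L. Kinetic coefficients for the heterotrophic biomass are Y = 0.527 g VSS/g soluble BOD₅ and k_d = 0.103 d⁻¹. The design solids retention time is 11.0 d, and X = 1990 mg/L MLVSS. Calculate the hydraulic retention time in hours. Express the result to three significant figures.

τ ≈ 46.8 h

From the SRT design equation V = Y Q (S₀−S) θ_c / [X (1 + k_d θ_c)] = 0.527 × 713 × (1450 − 22.5) × 11.0 / [1990 × (1 + 0.103 × 11.0)] = 5.9×10^6 / 4245 = 1390 m³.
Hydraulic retention time τ = V/Q = 1390 / 713 = 1.950 d = 46.79 h.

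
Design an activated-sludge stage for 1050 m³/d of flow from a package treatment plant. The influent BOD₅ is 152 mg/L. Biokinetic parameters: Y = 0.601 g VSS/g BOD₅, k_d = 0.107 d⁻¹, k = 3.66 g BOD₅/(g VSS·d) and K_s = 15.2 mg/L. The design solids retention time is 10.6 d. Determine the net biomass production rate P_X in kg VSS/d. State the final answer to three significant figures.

Effluent substrate depends only on kinetics and SRT: S = K_s(1 + k_d θ_c) / [θ_c(Yk − k_d) − 1] = 15.2 × (1 + 0.107 × 10.6) / [10.6 × (0.601 × 3.66 − 0.107) − 1] = 32.44 / 21.18 = 1.531 mg/L.
Y_obs = Y / (1 + k_d θ_c) = 0.601 / (1 + 0.107 × 10.6) = 0.601 / 2.134 = 0.2816.
Q·(S₀ − S) = 1050 × (152 − 1.53) × 10⁻³ = 158.0 kg/d removed.
Biomass produced: P_X = Y_obs·Q·ΔS = 0.2816 × 158.0 ≈ 44.49 kg VSS/d.

P_X ≈ 44.5 kg VSS/d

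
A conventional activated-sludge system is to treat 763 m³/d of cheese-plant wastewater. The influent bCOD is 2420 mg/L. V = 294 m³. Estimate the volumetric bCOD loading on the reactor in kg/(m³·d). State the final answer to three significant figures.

Applied bCOD load per unit volume = Q·S₀/V = (763 × 2420/1000)/294.0 = 6.280 kg bCOD·m⁻³·d⁻¹.

L_v ≈ 6.28 kg bCOD/(m³·d)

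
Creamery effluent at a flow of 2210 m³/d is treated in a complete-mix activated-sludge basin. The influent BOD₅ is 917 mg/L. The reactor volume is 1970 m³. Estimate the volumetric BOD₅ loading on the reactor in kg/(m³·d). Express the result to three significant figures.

Volumetric loading L_v = Q·S₀ / V = 2210 × 917 g/m³ / 1970 m³ = 1029 g/(m³·d) = 1.029 kg BOD₅/(m³·d).

L_v ≈ 1.03 kg BOD₅/(m³·d)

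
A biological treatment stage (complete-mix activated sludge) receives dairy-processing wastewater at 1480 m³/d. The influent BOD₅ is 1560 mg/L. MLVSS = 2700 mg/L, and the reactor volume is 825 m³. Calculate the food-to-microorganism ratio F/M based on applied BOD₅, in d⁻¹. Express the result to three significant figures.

F/M = Q·S₀ / (V·X) = 1480 × 1560 / (825.0 × 2700) = 1.036 g BOD₅·(g VSS·d)⁻¹.

F/M ≈ 1.04 d⁻¹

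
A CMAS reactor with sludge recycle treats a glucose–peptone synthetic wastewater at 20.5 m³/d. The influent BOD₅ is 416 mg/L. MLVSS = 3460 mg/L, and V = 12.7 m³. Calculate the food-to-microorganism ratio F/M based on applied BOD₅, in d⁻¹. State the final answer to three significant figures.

F/M ≈ 0.194 d⁻¹

Food-to-microorganism ratio F/M = Q S₀ / (V X) = 20.5 × 416 / (12.70 × 3460) = 0.1941 d⁻¹.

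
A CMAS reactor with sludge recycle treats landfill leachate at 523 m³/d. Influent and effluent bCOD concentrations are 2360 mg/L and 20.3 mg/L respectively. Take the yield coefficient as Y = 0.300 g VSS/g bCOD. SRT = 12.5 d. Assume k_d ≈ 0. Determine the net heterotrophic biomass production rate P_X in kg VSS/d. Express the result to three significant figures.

P_X ≈ 367 kg VSS/d

With endogenous decay neglected, the observed yield equals the true yield: Y_obs = Y = 0.300 g VSS/g bCOD.
Substrate removed = Q·(S₀ − S) = 523 m³/d × (2360 − 20.3) g/m³ = 1.22×10^6 g/d = 1224 kg/d.
P_X = Y_obs · Q(S₀ − S) = 0.3000 × 1224 = 367.1 kg VSS/d.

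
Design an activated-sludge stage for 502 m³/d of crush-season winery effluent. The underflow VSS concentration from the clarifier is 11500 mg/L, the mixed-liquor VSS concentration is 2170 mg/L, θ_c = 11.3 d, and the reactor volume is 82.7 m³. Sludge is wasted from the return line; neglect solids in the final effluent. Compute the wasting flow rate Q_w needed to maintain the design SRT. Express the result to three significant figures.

Q_w ≈ 1.38 m³/d

Wasting from the return line (neglecting effluent solids): Q_w = V·X / (θ_c·X_r) = 82.70 × 2170 / (11.3 × 11500) = 1.381 m³/d.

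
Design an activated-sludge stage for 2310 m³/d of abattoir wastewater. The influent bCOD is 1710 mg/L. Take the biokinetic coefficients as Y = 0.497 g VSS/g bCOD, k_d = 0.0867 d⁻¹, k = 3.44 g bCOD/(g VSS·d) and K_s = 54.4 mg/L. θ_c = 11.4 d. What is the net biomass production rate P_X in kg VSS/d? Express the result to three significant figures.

Effluent substrate depends only on kinetics and SRT: S = K_s(1 + k_d θ_c) / [θ_c(Yk − k_d) − 1] = 54.4 × (1 + 0.0867 × 11.4) / [11.4 × (0.497 × 3.44 − 0.0867) − 1] = 108.2 / 17.50 = 6.180 mg/L.
Observed yield with endogenous decay: Y_obs = Y / (1 + k_d·θ_c) = 0.497 / (1 + 0.0867 × 11.4) = 0.497 / 1.988 = 0.2500 g VSS/g bCOD.
Q·(S₀ − S) = 2310 × (1710 − 6.18) × 10⁻³ = 3936 kg/d removed.
P_X = Y_obs · Q(S₀ − S) = 0.2500 × 3936 = 983.8 kg VSS/d.

P_X ≈ 984 kg VSS/d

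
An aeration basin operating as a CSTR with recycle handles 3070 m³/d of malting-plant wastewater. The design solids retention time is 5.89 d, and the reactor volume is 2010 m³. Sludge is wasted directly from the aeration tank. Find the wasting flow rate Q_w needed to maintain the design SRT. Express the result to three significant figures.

Q_w ≈ 341 m³/d

For wasting at MLVSS concentration, Q_w = V/θ_c = 2010/5.89 = 341.3 m³/d.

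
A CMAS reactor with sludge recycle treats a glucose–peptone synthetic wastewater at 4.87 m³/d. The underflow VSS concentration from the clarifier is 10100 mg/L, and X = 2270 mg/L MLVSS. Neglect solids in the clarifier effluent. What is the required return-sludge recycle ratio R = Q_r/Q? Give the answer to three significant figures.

R = Q_r/Q = X/(X_r − X) = 2270 / (10100 − 2270) = 0.2899.

R ≈ 0.290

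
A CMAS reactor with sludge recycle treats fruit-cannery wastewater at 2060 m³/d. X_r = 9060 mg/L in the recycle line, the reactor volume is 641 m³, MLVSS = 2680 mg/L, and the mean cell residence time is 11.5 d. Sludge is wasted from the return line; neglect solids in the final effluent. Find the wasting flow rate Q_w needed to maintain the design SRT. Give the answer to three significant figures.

θ_c = V·X/(Q_w·X_r) when wasting from the recycle, so Q_w = V·X/(θ_c·X_r) = 641.0 × 2680 / (11.5 × 9060) = 16.49 m³/d.

Q_w ≈ 16.5 m³/d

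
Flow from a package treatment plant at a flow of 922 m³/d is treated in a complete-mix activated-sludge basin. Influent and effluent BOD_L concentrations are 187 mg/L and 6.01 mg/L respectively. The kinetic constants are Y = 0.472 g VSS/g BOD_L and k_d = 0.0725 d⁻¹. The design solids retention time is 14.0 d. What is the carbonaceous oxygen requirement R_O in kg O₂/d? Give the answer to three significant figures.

Observed yield with endogenous decay: Y_obs = Y / (1 + k_d·θ_c) = 0.472 / (1 + 0.0725 × 14.0) = 0.472 / 2.015 = 0.2342 g VSS/g BOD_L.
Mass of BOD_L removed per day: Q(S₀ − S) = 922 × 181.0 g/m³ = 166.9 kg/d.
Biomass synthesised: P_X = Y_obs × 166.9 = 39.09 kg VSS/d.
Carbonaceous O₂ demand = substrate oxidised − cell-mass equivalent = 166.9 − 1.42 × 39.09 = 111.4 kg O₂/d.

R_O ≈ 111 kg O₂/d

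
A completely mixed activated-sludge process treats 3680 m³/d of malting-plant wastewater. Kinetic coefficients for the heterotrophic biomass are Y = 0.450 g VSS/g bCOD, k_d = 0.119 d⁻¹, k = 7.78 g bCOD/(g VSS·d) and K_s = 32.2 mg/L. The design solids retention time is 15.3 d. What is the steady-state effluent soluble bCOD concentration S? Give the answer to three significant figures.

S ≈ 1.79 mg/L

Effluent substrate depends only on kinetics and SRT: S = K_s(1 + k_d θ_c) / [θ_c(Yk − k_d) − 1] = 32.2 × (1 + 0.119 × 15.3) / [15.3 × (0.450 × 7.78 − 0.119) − 1] = 90.83 / 50.74 = 1.790 mg/L.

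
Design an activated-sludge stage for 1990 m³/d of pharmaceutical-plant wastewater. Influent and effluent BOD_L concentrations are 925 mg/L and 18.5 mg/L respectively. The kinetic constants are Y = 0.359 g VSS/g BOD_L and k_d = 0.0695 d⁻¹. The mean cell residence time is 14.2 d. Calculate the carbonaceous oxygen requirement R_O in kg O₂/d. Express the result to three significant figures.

The observed yield is Y_obs = Y/(1 + k_d·θ_c) = 0.359 / (1 + 0.0695 × 14.2) = 0.359 / 1.987 = 0.1807 g VSS per g BOD_L removed.
Q·(S₀ − S) = 1990 × (925 − 18.5) × 10⁻³ = 1804 kg/d removed.
Net sludge production P_X = 0.1807 × 1804 = 325.9 kg VSS/d.
Carbonaceous O₂ demand = substrate oxidised − cell-mass equivalent = 1804 − 1.42 × 325.9 = 1341 kg O₂/d.

R_O ≈ 1340 kg O₂/d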